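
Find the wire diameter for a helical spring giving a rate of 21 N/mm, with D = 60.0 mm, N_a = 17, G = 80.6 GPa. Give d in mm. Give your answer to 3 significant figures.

d = (8D³N_a·k / G)^(1/4) = (8·60.0³·17·21 / (80.6×10³))^0.25
  = (7653.8)^0.25 = 9.3534 mm

9.35 mm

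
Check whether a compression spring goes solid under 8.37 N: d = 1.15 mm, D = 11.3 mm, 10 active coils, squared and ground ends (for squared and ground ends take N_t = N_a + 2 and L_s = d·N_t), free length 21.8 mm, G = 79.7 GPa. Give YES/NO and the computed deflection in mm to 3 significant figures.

k = Gd⁴/(8D³N_a) = (79.7×10³)(1.15⁴)/(8·11.3³·10) = 1.2076 N/mm
N_t = 12; L_s = 1.15·12 = 13.8 mm; δ_solid = L₀ − L_s = 21.8 − 13.8 = 8 mm
δ = F/k = 8.37/1.2076 = 6.9311 mm
δ < δ_solid → spring does not go solid

NO, δ = 6.93 mm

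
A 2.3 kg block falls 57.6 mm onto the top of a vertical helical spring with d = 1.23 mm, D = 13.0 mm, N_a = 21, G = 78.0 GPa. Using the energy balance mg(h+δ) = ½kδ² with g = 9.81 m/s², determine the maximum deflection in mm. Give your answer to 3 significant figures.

134 mm

k = Gd⁴/(8D³N_a) = (78.0×10³)(1.23⁴)/(8·13.0³·21) = 0.4837 N/mm
W = mg = 2.3 × 9.81 = 22.563 N
½kδ² − Wδ − Wh = 0 → δ = (W + √(W² + 2kWh))/k
δ = (22.563 + √(509.09 + 1257.26))/0.4837 = (22.563 + 42.028)/0.4837 = 133.54 mm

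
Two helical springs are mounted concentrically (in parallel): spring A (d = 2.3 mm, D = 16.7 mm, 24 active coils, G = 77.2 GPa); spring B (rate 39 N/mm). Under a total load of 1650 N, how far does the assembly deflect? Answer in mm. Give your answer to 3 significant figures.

k_A = Gd⁴/(8D³N_a) = (77.2×10³)(2.3⁴)/(8·16.7³·24) = 2.4159 N/mm
Parallel: k_eq = 2.4159 + 39 = 41.416 N/mm
δ = F/k_eq = 1650/41.416 = 39.84 mm

39.8 mm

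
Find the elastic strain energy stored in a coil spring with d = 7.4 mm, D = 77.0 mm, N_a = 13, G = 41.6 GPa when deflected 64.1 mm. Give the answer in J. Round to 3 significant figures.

k = Gd⁴/(8D³N_a) = (41.6×10³)(7.4⁴)/(8·77.0³·13) = 2.6273 N/mm
U = ½kδ² = 0.5 × 2.6273 × 64.1² = 5397.6 N·mm = 5.3976 J

5.40 J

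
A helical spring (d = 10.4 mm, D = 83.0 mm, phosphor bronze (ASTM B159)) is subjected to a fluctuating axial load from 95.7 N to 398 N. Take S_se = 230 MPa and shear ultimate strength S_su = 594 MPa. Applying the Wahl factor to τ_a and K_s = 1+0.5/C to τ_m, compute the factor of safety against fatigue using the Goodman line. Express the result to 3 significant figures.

4.36

C = D/d = 83.0/10.4 = 7.9808; K_W = (4C−1)/(4C−4)+0.615/C = 1.1845; K_s = 1+0.5/C = 1.0627
F_a = (F_max−F_min)/2 = 151.15 N; F_m = (F_max+F_min)/2 = 246.85 N
τ_a = K_W·8F_aD/(πd³) = 1.1845 × 28.401 = 33.64 MPa
τ_m = K_s·8F_mD/(πd³) = 1.0627 × 46.382 = 49.288 MPa
Goodman: 1/n_f = τ_a/S_se + τ_m/S_su = 33.64/230 + 49.288/594 = 0.14626 + 0.08298 = 0.22924
n_f = 1/0.22924 = 4.362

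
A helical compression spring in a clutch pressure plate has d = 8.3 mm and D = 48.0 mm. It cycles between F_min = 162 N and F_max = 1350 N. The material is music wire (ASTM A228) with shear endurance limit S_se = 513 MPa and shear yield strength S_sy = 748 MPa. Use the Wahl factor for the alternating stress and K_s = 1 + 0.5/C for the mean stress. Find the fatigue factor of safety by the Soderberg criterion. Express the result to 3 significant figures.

1.83

C = D/d = 48.0/8.3 = 5.7831; K_W = (4C−1)/(4C−4)+0.615/C = 1.2631; K_s = 1+0.5/C = 1.0865
F_a = (F_max−F_min)/2 = 594 N; F_m = (F_max+F_min)/2 = 756 N
τ_a = K_W·8F_aD/(πd³) = 1.2631 × 126.98 = 160.39 MPa
τ_m = K_s·8F_mD/(πd³) = 1.0865 × 161.61 = 175.58 MPa
Soderberg: 1/n_f = τ_a/S_se + τ_m/S_sy = 160.39/513 + 175.58/748 = 0.31266 + 0.23474 = 0.54739
n_f = 1/0.54739 = 1.827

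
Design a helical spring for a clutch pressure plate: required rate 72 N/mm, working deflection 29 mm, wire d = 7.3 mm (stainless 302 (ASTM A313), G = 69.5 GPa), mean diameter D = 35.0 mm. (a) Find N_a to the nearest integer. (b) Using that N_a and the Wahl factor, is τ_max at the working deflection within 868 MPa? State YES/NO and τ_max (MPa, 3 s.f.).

(a) 8 coils; (b) YES, τ_max = 634 MPa

N_a = Gd⁴/(8D³k) = (69.5×10³)(7.3⁴)/(8·35.0³·72) = 7.992 → N_a = 8
Actual rate k = Gd⁴/(8D³·8) = 71.927 N/mm
Working load F = kδ = 71.927·29 = 2085.9 N
C = 35.0/7.3 = 4.7945; K_W = (4C−1)/(4C−4)+0.615/C = 1.3259
τ_max = K_W·8FD/(πd³) = 1.3259·477.89 = 633.65 MPa
τ_max ≤ 868 MPa → acceptable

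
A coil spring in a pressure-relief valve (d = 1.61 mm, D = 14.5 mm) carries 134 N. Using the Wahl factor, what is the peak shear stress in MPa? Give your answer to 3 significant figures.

Spring index C = D/d = 14.5/1.61 = 9.0062
K_W = (4C−1)/(4C−4) + 0.615/C = 35.025/32.025 + 0.0683 = 1.1620
τ₀ = 8FD/(πd³) = 8·134·14.5/(π·1.61³) = 15544/13.111 = 1185.6 MPa
τ_max = K·τ₀ = 1.1620 × 1185.6 = 1377.6 MPa

1380 MPa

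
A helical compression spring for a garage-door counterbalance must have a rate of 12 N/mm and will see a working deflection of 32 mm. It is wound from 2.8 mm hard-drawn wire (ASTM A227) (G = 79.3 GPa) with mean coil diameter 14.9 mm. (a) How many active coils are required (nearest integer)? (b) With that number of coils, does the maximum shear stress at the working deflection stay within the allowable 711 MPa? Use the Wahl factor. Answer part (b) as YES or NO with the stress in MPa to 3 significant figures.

(a) 15 coils; (b) NO, τ_max = 876 MPa

N_a = Gd⁴/(8D³k) = (79.3×10³)(2.8⁴)/(8·14.9³·12) = 15.35 → N_a = 15
Actual rate k = Gd⁴/(8D³·15) = 12.279 N/mm
Working load F = kδ = 12.279·32 = 392.93 N
C = 14.9/2.8 = 5.3214; K_W = (4C−1)/(4C−4)+0.615/C = 1.2891
τ_max = K_W·8FD/(πd³) = 1.2891·679.15 = 875.51 MPa
τ_max > 711 MPa → exceeds allowable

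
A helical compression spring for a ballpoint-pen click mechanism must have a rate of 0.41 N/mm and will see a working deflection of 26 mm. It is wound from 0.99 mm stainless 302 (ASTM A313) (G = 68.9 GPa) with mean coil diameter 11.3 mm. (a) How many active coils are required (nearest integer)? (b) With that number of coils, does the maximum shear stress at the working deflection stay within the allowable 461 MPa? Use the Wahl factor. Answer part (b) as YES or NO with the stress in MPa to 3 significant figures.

N_a = Gd⁴/(8D³k) = (68.9×10³)(0.99⁴)/(8·11.3³·0.41) = 13.98 → N_a = 14
Actual rate k = Gd⁴/(8D³·14) = 0.40955 N/mm
Working load F = kδ = 0.40955·26 = 10.648 N
C = 11.3/0.99 = 11.4141; K_W = (4C−1)/(4C−4)+0.615/C = 1.1259
τ_max = K_W·8FD/(πd³) = 1.1259·315.79 = 355.54 MPa
τ_max ≤ 461 MPa → acceptable

(a) 14 coils; (b) YES, τ_max = 356 MPa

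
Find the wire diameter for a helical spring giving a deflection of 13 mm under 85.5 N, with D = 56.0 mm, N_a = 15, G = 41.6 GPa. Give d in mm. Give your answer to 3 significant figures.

Required rate k = F/δ = 85.5/13 = 6.5769 N/mm
d = (8D³N_a·k / G)^(1/4) = (8·56.0³·15·6.5769 / (41.6×10³))^0.25
  = (3331.8)^0.25 = 7.5975 mm

7.60 mm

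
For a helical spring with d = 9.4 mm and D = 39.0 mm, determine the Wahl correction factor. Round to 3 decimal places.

C = D/d = 39.0/9.4 = 4.1489
K_W = (4C−1)/(4C−4) + 0.615/C = 15.596/12.596 + 0.1482 = 1.3864

1.386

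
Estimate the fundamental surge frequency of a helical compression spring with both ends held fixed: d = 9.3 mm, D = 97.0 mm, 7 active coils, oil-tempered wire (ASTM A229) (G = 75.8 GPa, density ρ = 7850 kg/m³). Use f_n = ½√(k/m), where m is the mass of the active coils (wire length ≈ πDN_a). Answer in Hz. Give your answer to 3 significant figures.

49.4 Hz

k = Gd⁴/(8D³N_a) = (75.8×10³)(9.3⁴)/(8·97.0³·7) = 11.094 N/mm = 11094 N/m
Wire length L = πDN_a = π·97.0·7 = 2133.1 mm
m = ρ·(πd²/4)·L = 7850 × 67.929×10⁻⁶ m² × 2.1331 m = 1.1375 kg
f_n = ½√(k/m) = 0.5·√(11094/1.1375) = 0.5·√(9753.3) = 49.379 Hz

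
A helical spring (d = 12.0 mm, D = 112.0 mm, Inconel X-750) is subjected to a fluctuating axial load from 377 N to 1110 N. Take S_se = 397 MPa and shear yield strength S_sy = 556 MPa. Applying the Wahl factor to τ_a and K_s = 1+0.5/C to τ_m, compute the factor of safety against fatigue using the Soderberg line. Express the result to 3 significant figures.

C = D/d = 112.0/12.0 = 9.3333; K_W = (4C−1)/(4C−4)+0.615/C = 1.1559; K_s = 1+0.5/C = 1.0536
F_a = (F_max−F_min)/2 = 366.5 N; F_m = (F_max+F_min)/2 = 743.5 N
τ_a = K_W·8F_aD/(πd³) = 1.1559 × 60.491 = 69.921 MPa
τ_m = K_s·8F_mD/(πd³) = 1.0536 × 122.71 = 129.29 MPa
Soderberg: 1/n_f = τ_a/S_se + τ_m/S_sy = 69.921/397 + 129.29/556 = 0.17612 + 0.23253 = 0.40866
n_f = 1/0.40866 = 2.447

2.45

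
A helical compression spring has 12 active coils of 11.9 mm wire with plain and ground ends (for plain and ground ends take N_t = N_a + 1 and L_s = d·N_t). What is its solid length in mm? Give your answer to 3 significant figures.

plain and ground ends: N_t = N_a + 1 = 12 + 1 = 13
L_s = d·N_t = 11.9 × 13 = 154.7 mm

155 mm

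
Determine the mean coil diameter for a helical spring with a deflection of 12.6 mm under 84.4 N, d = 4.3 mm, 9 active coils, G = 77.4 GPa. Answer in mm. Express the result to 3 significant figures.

Required rate k = F/δ = 84.4/12.6 = 6.6984 N/mm
D = (Gd⁴/(8N_a·k))^(1/3) = (77.4×10³·4.3⁴/(8·9·6.6984))^(1/3)
  = (54866.9)^(1/3) = 37.9988 mm

38.0 mm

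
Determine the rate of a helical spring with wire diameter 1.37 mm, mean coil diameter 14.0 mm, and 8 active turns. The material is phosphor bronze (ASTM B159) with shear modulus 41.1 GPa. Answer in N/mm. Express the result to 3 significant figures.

k = Gd⁴/(8D³N_a) = (41.1×10³ × 1.37⁴) / (8 × 14.0³ × 8)
  = 144785 / 175616 = 0.82444 N/mm

0.824 N/mm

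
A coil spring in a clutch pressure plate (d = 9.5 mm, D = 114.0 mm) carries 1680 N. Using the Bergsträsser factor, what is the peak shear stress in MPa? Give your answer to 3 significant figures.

Spring index C = D/d = 114.0/9.5 = 12.0000
K_B = (4C+2)/(4C−3) = 50.000/45.000 = 1.1111
τ₀ = 8FD/(πd³) = 8·1680·114.0/(π·9.5³) = 1.53216e+06/2693.5 = 568.83 MPa
τ_max = K·τ₀ = 1.1111 × 568.83 = 632.03 MPa

632 MPa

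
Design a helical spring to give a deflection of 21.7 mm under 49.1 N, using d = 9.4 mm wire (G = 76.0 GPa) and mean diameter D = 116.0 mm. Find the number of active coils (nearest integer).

21

Required rate k = F/δ = 49.1/21.7 = 2.2627 N/mm
N_a = Gd⁴/(8D³k) = (76.0×10³ × 9.4⁴)/(8 × 116.0³ × 2.2627)
    = 5.93369e+08 / 2.82544e+07 = 21 → 21 coils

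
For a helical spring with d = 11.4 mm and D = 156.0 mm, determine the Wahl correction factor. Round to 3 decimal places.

C = D/d = 156.0/11.4 = 13.6842
K_W = (4C−1)/(4C−4) + 0.615/C = 53.737/50.737 + 0.0449 = 1.1041

1.104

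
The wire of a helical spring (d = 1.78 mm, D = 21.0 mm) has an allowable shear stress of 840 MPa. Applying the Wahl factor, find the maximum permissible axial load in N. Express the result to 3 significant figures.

C = D/d = 21.0/1.78 = 11.7978
K_W = (4C−1)/(4C−4) + 0.615/C = 46.191/43.191 + 0.0521 = 1.1216
τ_max = K·8FD/(πd³) → F_max = τ_allow·πd³/(8DK)
F_max = 840·π·1.78³/(8·21.0·1.1216) = 14883/188.43 = 78.985 N

79.0 N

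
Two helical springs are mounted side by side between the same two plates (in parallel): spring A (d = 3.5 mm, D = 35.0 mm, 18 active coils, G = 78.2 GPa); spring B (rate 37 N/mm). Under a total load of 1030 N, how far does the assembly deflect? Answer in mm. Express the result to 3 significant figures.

26.5 mm

k_A = Gd⁴/(8D³N_a) = (78.2×10³)(3.5⁴)/(8·35.0³·18) = 1.9007 N/mm
Parallel: k_eq = 1.9007 + 37 = 38.901 N/mm
δ = F/k_eq = 1030/38.901 = 26.478 mm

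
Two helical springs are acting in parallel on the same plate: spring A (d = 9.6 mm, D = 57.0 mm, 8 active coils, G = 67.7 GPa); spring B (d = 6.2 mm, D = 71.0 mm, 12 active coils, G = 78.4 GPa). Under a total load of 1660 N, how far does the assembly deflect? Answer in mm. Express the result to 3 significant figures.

k_A = Gd⁴/(8D³N_a) = (67.7×10³)(9.6⁴)/(8·57.0³·8) = 48.514 N/mm
k_B = Gd⁴/(8D³N_a) = (78.4×10³)(6.2⁴)/(8·71.0³·12) = 3.3716 N/mm
Parallel: k_eq = 48.514 + 3.3716 = 51.886 N/mm
δ = F/k_eq = 1660/51.886 = 31.993 mm

32.0 mm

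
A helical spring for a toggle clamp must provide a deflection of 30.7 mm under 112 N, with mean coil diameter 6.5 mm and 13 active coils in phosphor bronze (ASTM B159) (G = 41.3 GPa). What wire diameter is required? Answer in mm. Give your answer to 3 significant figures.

1.26 mm

Required rate k = F/δ = 112/30.7 = 3.6482 N/mm
d = (8D³N_a·k / G)^(1/4) = (8·6.5³·13·3.6482 / (41.3×10³))^0.25
  = (2.5229)^0.25 = 1.2603 mm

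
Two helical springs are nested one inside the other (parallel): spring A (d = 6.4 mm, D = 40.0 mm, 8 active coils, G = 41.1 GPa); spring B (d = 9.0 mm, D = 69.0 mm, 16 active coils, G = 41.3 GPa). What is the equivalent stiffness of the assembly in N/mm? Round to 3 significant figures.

23.3 N/mm

k_A = Gd⁴/(8D³N_a) = (41.1×10³)(6.4⁴)/(8·40.0³·8) = 16.835 N/mm
k_B = Gd⁴/(8D³N_a) = (41.3×10³)(9.0⁴)/(8·69.0³·16) = 6.4441 N/mm
Parallel: k_eq = 16.835 + 6.4441 = 23.279 N/mm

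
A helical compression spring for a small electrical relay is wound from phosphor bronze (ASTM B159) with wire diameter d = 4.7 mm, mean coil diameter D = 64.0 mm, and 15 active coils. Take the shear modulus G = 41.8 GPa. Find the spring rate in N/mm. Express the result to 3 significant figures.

0.648 N/mm

k = Gd⁴/(8D³N_a) = (41.8×10³ × 4.7⁴) / (8 × 64.0³ × 15)
  = 2.03971e+07 / 3.14573e+07 = 0.64841 N/mm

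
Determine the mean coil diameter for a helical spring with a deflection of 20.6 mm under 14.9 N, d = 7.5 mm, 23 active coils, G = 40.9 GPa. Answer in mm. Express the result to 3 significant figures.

Required rate k = F/δ = 14.9/20.6 = 0.7233 N/mm
D = (Gd⁴/(8N_a·k))^(1/3) = (40.9×10³·7.5⁴/(8·23·0.7233))^(1/3)
  = (972370)^(1/3) = 99.0704 mm

99.1 mm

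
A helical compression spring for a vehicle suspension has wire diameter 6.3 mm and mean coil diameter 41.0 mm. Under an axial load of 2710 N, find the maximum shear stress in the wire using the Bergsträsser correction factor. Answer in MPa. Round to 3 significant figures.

Spring index C = D/d = 41.0/6.3 = 6.5079
K_B = (4C+2)/(4C−3) = 28.032/23.032 = 1.2171
τ₀ = 8FD/(πd³) = 8·2710·41.0/(π·6.3³) = 888880/785.55 = 1131.5 MPa
τ_max = K·τ₀ = 1.2171 × 1131.5 = 1377.2 MPa

1380 MPa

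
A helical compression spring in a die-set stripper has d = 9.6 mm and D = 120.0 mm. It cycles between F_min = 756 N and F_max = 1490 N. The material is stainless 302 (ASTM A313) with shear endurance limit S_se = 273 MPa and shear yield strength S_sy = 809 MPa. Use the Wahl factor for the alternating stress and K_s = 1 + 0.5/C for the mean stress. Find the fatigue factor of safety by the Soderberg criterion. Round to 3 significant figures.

0.984

C = D/d = 120.0/9.6 = 12.5000; K_W = (4C−1)/(4C−4)+0.615/C = 1.1144; K_s = 1+0.5/C = 1.0400
F_a = (F_max−F_min)/2 = 367 N; F_m = (F_max+F_min)/2 = 1123 N
τ_a = K_W·8F_aD/(πd³) = 1.1144 × 126.76 = 141.26 MPa
τ_m = K_s·8F_mD/(πd³) = 1.0400 × 387.87 = 403.39 MPa
Soderberg: 1/n_f = τ_a/S_se + τ_m/S_sy = 141.26/273 + 403.39/809 = 0.51744 + 0.49862 = 1.0161
n_f = 1/1.0161 = 0.9842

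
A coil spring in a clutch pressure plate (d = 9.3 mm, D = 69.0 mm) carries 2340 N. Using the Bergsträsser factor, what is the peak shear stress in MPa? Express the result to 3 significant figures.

Spring index C = D/d = 69.0/9.3 = 7.4194
K_B = (4C+2)/(4C−3) = 31.677/26.677 = 1.1874
τ₀ = 8FD/(πd³) = 8·2340·69.0/(π·9.3³) = 1.29168e+06/2527 = 511.16 MPa
τ_max = K·τ₀ = 1.1874 × 511.16 = 606.96 MPa

607 MPa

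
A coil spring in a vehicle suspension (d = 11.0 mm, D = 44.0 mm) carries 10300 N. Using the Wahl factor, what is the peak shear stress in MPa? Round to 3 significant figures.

Spring index C = D/d = 44.0/11.0 = 4.0000
K_W = (4C−1)/(4C−4) + 0.615/C = 15.000/12.000 + 0.1537 = 1.4038
τ₀ = 8FD/(πd³) = 8·10300·44.0/(π·11.0³) = 3.6256e+06/4181.5 = 867.07 MPa
τ_max = K·τ₀ = 1.4038 × 867.07 = 1217.1 MPa

1220 MPa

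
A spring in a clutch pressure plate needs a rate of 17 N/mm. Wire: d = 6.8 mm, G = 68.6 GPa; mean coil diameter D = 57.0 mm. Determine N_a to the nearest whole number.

6

N_a = Gd⁴/(8D³k) = (68.6×10³ × 6.8⁴)/(8 × 57.0³ × 17)
    = 1.46676e+08 / 2.51862e+07 = 5.824 → 6 coils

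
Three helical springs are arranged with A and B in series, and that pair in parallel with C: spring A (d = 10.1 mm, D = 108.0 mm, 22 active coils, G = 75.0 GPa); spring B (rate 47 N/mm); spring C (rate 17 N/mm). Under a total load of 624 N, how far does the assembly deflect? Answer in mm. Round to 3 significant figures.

k_A = Gd⁴/(8D³N_a) = (75.0×10³)(10.1⁴)/(8·108.0³·22) = 3.5202 N/mm
Springs A,B series: k_AB = 1/(1/3.5202+1/47) = 3.2749 N/mm; parallel with C: k_eq = 3.2749+17 = 20.275 N/mm
δ = F/k_eq = 624/20.275 = 30.777 mm

30.8 mm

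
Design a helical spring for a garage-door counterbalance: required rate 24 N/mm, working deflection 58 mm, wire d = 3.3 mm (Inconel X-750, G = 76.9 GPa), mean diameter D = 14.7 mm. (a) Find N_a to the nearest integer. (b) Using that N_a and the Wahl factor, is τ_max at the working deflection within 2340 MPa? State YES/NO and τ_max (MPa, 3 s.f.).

(a) 15 coils; (b) YES, τ_max = 1960 MPa

N_a = Gd⁴/(8D³k) = (76.9×10³)(3.3⁴)/(8·14.7³·24) = 14.95 → N_a = 15
Actual rate k = Gd⁴/(8D³·15) = 23.925 N/mm
Working load F = kδ = 23.925·58 = 1387.6 N
C = 14.7/3.3 = 4.4545; K_W = (4C−1)/(4C−4)+0.615/C = 1.3552
τ_max = K_W·8FD/(πd³) = 1.3552·1445.4 = 1958.8 MPa
τ_max ≤ 2340 MPa → acceptable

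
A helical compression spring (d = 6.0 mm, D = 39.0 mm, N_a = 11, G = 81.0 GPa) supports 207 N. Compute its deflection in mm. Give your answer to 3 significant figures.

k = Gd⁴/(8D³N_a) = (81.0×10³)(6.0⁴)/(8·39.0³·11) = 20.11 N/mm
δ = F/k = 207 / 20.11 = 10.293 mm

10.3 mm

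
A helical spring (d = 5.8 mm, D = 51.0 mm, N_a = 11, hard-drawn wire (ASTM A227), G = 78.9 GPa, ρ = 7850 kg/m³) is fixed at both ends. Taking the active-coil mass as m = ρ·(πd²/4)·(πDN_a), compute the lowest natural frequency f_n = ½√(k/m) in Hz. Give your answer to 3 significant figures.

72.3 Hz

k = Gd⁴/(8D³N_a) = (78.9×10³)(5.8⁴)/(8·51.0³·11) = 7.6488 N/mm = 7648.8 N/m
Wire length L = πDN_a = π·51.0·11 = 1762.4 mm
m = ρ·(πd²/4)·L = 7850 × 26.421×10⁻⁶ m² × 1.7624 m = 0.36553 kg
f_n = ½√(k/m) = 0.5·√(7648.8/0.36553) = 0.5·√(20925) = 72.328 Hz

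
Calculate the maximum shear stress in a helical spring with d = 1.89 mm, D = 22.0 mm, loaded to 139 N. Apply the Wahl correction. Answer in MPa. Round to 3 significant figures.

Spring index C = D/d = 22.0/1.89 = 11.6402
K_W = (4C−1)/(4C−4) + 0.615/C = 45.561/42.561 + 0.0528 = 1.1233
τ₀ = 8FD/(πd³) = 8·139·22.0/(π·1.89³) = 24464/21.21 = 1153.4 MPa
τ_max = K·τ₀ = 1.1233 × 1153.4 = 1295.7 MPa

1300 MPa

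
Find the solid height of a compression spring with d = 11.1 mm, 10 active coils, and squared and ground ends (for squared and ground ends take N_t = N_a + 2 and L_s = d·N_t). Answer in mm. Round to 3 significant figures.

squared and ground ends: N_t = N_a + 2 = 10 + 2 = 12
L_s = d·N_t = 11.1 × 12 = 133.2 mm

133 mm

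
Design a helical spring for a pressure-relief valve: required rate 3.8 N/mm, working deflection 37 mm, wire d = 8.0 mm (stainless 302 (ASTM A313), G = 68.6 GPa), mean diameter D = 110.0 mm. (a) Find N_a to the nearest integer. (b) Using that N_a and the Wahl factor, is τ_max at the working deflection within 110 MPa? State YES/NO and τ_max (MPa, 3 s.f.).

(a) 7 coils; (b) YES, τ_max = 84.2 MPa

N_a = Gd⁴/(8D³k) = (68.6×10³)(8.0⁴)/(8·110.0³·3.8) = 6.944 → N_a = 7
Actual rate k = Gd⁴/(8D³·7) = 3.7698 N/mm
Working load F = kδ = 3.7698·37 = 139.48 N
C = 110.0/8.0 = 13.7500; K_W = (4C−1)/(4C−4)+0.615/C = 1.1036
τ_max = K_W·8FD/(πd³) = 1.1036·76.31 = 84.212 MPa
τ_max ≤ 110 MPa → acceptable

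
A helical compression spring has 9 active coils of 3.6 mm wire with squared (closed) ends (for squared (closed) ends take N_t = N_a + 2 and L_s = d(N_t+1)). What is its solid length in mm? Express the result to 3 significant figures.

43.2 mm

squared (closed) ends: N_t = N_a + 2 = 9 + 2 = 11
L_s = d·(N_t+1) = 3.6 × 12 = 43.2 mm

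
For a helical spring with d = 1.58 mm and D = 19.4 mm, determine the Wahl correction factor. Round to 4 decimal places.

C = D/d = 19.4/1.58 = 12.2785
K_W = (4C−1)/(4C−4) + 0.615/C = 48.114/45.114 + 0.0501 = 1.1166

1.1166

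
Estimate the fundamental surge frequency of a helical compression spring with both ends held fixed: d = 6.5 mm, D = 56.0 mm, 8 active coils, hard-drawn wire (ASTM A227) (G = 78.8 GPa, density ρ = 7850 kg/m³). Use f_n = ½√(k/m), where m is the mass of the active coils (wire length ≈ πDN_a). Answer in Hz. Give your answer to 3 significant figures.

k = Gd⁴/(8D³N_a) = (78.8×10³)(6.5⁴)/(8·56.0³·8) = 12.515 N/mm = 12515 N/m
Wire length L = πDN_a = π·56.0·8 = 1407.4 mm
m = ρ·(πd²/4)·L = 7850 × 33.183×10⁻⁶ m² × 1.4074 m = 0.36662 kg
f_n = ½√(k/m) = 0.5·√(12515/0.36662) = 0.5·√(34137) = 92.381 Hz

92.4 Hz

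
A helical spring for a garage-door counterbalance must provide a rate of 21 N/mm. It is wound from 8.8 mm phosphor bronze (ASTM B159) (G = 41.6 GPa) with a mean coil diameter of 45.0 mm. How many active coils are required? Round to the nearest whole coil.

N_a = Gd⁴/(8D³k) = (41.6×10³ × 8.8⁴)/(8 × 45.0³ × 21)
    = 2.49473e+08 / 1.5309e+07 = 16.3 → 16 coils

16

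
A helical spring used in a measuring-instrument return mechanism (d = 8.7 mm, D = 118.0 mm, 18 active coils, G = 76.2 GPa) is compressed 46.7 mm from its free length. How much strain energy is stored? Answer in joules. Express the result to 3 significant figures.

k = Gd⁴/(8D³N_a) = (76.2×10³)(8.7⁴)/(8·118.0³·18) = 1.8451 N/mm
U = ½kδ² = 0.5 × 1.8451 × 46.7² = 2012 N·mm = 2.012 J

2.01 J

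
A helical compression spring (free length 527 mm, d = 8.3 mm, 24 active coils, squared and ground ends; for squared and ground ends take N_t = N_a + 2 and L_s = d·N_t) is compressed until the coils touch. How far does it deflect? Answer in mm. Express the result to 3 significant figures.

N_t = 26; L_s = 8.3·26 = 215.8 mm
δ_solid = L₀ − L_s = 527 − 215.8 = 311.2 mm

311 mm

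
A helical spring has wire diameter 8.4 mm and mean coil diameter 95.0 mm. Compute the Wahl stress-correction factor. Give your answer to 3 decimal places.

1.127

C = D/d = 95.0/8.4 = 11.3095
K_W = (4C−1)/(4C−4) + 0.615/C = 44.238/41.238 + 0.0544 = 1.1271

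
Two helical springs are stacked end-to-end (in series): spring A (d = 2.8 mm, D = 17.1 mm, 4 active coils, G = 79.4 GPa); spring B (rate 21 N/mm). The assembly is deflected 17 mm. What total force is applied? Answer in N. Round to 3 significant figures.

211 N

k_A = Gd⁴/(8D³N_a) = (79.4×10³)(2.8⁴)/(8·17.1³·4) = 30.501 N/mm
Series: 1/k_eq = 1/30.501 + 1/21 = 0.080405; k_eq = 12.437 N/mm
F = k_eq·δ = 12.437·17 = 211.43 N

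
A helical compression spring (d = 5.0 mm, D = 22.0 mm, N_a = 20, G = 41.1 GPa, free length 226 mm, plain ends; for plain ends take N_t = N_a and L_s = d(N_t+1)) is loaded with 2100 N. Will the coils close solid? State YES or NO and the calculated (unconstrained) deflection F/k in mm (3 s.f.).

YES, δ = 139 mm

k = Gd⁴/(8D³N_a) = (41.1×10³)(5.0⁴)/(8·22.0³·20) = 15.078 N/mm
N_t = 20; L_s = 5.0·21 = 105 mm; δ_solid = L₀ − L_s = 226 − 105 = 121 mm
δ = F/k = 2100/15.078 = 139.28 mm
δ ≥ δ_solid → spring goes solid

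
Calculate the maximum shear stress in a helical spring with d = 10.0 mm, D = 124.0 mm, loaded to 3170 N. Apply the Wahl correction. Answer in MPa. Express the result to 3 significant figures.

1120 MPa

Spring index C = D/d = 124.0/10.0 = 12.4000
K_W = (4C−1)/(4C−4) + 0.615/C = 48.600/45.600 + 0.0496 = 1.1154
τ₀ = 8FD/(πd³) = 8·3170·124.0/(π·10.0³) = 3.14464e+06/3141.6 = 1001 MPa
τ_max = K·τ₀ = 1.1154 × 1001 = 1116.5 MPa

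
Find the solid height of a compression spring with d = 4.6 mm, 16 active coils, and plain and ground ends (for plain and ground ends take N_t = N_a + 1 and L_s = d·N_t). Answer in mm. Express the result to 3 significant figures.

plain and ground ends: N_t = N_a + 1 = 16 + 1 = 17
L_s = d·N_t = 4.6 × 17 = 78.2 mm

78.2 mm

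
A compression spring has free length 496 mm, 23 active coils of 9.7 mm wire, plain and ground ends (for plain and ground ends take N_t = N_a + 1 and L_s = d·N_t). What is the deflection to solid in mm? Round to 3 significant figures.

N_t = 24; L_s = 9.7·24 = 232.8 mm
δ_solid = L₀ − L_s = 496 − 232.8 = 263.2 mm

263 mm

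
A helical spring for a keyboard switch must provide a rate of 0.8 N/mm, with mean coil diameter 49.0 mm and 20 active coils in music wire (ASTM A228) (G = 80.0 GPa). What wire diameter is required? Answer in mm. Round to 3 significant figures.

3.70 mm

d = (8D³N_a·k / G)^(1/4) = (8·49.0³·20·0.8 / (80.0×10³))^0.25
  = (188.24)^0.25 = 3.7041 mm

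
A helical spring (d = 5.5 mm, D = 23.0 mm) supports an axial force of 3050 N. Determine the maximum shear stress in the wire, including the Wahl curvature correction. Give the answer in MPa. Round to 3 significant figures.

Spring index C = D/d = 23.0/5.5 = 4.1818
K_W = (4C−1)/(4C−4) + 0.615/C = 15.727/12.727 + 0.1471 = 1.3828
τ₀ = 8FD/(πd³) = 8·3050·23.0/(π·5.5³) = 561200/522.68 = 1073.7 MPa
τ_max = K·τ₀ = 1.3828 × 1073.7 = 1484.7 MPa

1480 MPa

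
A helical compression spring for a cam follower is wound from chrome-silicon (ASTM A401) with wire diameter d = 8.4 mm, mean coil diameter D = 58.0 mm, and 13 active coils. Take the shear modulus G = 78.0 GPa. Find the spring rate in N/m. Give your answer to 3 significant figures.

k = Gd⁴/(8D³N_a) = (78.0×10³ × 8.4⁴) / (8 × 58.0³ × 13)
  = 3.8834e+08 / 2.02916e+07 = 19.138 N/mm = 19138 N/m

19100 N/m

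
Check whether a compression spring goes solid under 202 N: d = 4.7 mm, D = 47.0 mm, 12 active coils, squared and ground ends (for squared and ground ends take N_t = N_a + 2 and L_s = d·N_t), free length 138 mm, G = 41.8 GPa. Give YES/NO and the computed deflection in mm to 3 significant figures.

k = Gd⁴/(8D³N_a) = (41.8×10³)(4.7⁴)/(8·47.0³·12) = 2.0465 N/mm
N_t = 14; L_s = 4.7·14 = 65.8 mm; δ_solid = L₀ − L_s = 138 − 65.8 = 72.2 mm
δ = F/k = 202/2.0465 = 98.707 mm
δ ≥ δ_solid → spring goes solid

YES, δ = 98.7 mm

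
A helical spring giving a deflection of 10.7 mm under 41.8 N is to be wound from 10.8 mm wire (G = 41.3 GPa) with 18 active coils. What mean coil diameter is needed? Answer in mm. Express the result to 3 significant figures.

100 mm

Required rate k = F/δ = 41.8/10.7 = 3.9065 N/mm
D = (Gd⁴/(8N_a·k))^(1/3) = (41.3×10³·10.8⁴/(8·18·3.9065))^(1/3)
  = (998827)^(1/3) = 99.9609 mm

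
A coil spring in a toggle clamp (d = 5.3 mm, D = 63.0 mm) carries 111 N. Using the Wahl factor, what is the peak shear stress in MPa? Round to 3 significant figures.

134 MPa

Spring index C = D/d = 63.0/5.3 = 11.8868
K_W = (4C−1)/(4C−4) + 0.615/C = 46.547/43.547 + 0.0517 = 1.1206
τ₀ = 8FD/(πd³) = 8·111·63.0/(π·5.3³) = 55944/467.71 = 119.61 MPa
τ_max = K·τ₀ = 1.1206 × 119.61 = 134.04 MPa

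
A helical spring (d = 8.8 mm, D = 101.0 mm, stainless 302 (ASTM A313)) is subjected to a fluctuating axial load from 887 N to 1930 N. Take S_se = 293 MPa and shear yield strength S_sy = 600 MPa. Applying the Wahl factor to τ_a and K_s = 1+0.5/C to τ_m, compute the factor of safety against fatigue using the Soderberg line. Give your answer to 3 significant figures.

0.595

C = D/d = 101.0/8.8 = 11.4773; K_W = (4C−1)/(4C−4)+0.615/C = 1.1252; K_s = 1+0.5/C = 1.0436
F_a = (F_max−F_min)/2 = 521.5 N; F_m = (F_max+F_min)/2 = 1408.5 N
τ_a = K_W·8F_aD/(πd³) = 1.1252 × 196.82 = 221.45 MPa
τ_m = K_s·8F_mD/(πd³) = 1.0436 × 531.58 = 554.74 MPa
Soderberg: 1/n_f = τ_a/S_se + τ_m/S_sy = 221.45/293 + 554.74/600 = 0.75582 + 0.92457 = 1.6804
n_f = 1/1.6804 = 0.5951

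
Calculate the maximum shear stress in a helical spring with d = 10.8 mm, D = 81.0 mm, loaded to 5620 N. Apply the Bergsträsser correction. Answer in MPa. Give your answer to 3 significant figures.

Spring index C = D/d = 81.0/10.8 = 7.5000
K_B = (4C+2)/(4C−3) = 32.000/27.000 = 1.1852
τ₀ = 8FD/(πd³) = 8·5620·81.0/(π·10.8³) = 3.64176e+06/3957.5 = 920.22 MPa
τ_max = K·τ₀ = 1.1852 × 920.22 = 1090.6 MPa

1090 MPa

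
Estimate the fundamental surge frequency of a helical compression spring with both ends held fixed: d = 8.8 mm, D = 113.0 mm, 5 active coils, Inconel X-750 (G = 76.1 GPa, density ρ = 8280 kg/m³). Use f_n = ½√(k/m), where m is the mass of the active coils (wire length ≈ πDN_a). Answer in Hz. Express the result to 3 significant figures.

47.0 Hz

k = Gd⁴/(8D³N_a) = (76.1×10³)(8.8⁴)/(8·113.0³·5) = 7.9072 N/mm = 7907.2 N/m
Wire length L = πDN_a = π·113.0·5 = 1775 mm
m = ρ·(πd²/4)·L = 8280 × 60.821×10⁻⁶ m² × 1.775 m = 0.89389 kg
f_n = ½√(k/m) = 0.5·√(7907.2/0.89389) = 0.5·√(8845.8) = 47.026 Hz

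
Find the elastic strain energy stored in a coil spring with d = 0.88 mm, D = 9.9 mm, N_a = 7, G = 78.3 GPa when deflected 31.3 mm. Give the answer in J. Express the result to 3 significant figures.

0.423 J

k = Gd⁴/(8D³N_a) = (78.3×10³)(0.88⁴)/(8·9.9³·7) = 0.86417 N/mm
U = ½kδ² = 0.5 × 0.86417 × 31.3² = 423.31 N·mm = 0.42331 J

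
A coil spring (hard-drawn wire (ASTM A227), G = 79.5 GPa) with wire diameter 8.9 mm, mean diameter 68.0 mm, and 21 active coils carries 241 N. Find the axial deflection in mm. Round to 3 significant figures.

k = Gd⁴/(8D³N_a) = (79.5×10³)(8.9⁴)/(8·68.0³·21) = 9.4426 N/mm
δ = F/k = 241 / 9.4426 = 25.523 mm

25.5 mm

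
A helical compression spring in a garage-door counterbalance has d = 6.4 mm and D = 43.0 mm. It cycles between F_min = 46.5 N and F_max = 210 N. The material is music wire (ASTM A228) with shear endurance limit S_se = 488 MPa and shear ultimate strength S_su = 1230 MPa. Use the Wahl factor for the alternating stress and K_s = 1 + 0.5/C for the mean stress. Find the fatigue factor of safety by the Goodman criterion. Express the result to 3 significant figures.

C = D/d = 43.0/6.4 = 6.7188; K_W = (4C−1)/(4C−4)+0.615/C = 1.2227; K_s = 1+0.5/C = 1.0744
F_a = (F_max−F_min)/2 = 81.75 N; F_m = (F_max+F_min)/2 = 128.25 N
τ_a = K_W·8F_aD/(πd³) = 1.2227 × 34.147 = 41.751 MPa
τ_m = K_s·8F_mD/(πd³) = 1.0744 × 53.571 = 57.557 MPa
Goodman: 1/n_f = τ_a/S_se + τ_m/S_su = 41.751/488 + 57.557/1230 = 0.08556 + 0.04679 = 0.13235
n_f = 1/0.13235 = 7.556

7.56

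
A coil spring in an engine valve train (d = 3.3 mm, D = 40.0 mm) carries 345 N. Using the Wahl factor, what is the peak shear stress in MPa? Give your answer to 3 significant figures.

Spring index C = D/d = 40.0/3.3 = 12.1212
K_W = (4C−1)/(4C−4) + 0.615/C = 47.485/44.485 + 0.0507 = 1.1182
τ₀ = 8FD/(πd³) = 8·345·40.0/(π·3.3³) = 110400/112.9 = 977.86 MPa
τ_max = K·τ₀ = 1.1182 × 977.86 = 1093.4 MPa

1090 MPa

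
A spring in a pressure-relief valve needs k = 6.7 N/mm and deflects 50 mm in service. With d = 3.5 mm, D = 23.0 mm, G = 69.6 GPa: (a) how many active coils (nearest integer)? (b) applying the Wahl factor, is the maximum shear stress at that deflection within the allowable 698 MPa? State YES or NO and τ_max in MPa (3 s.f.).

(a) 16 coils; (b) YES, τ_max = 563 MPa

N_a = Gd⁴/(8D³k) = (69.6×10³)(3.5⁴)/(8·23.0³·6.7) = 16.02 → N_a = 16
Actual rate k = Gd⁴/(8D³·16) = 6.7064 N/mm
Working load F = kδ = 6.7064·50 = 335.32 N
C = 23.0/3.5 = 6.5714; K_W = (4C−1)/(4C−4)+0.615/C = 1.2282
τ_max = K_W·8FD/(πd³) = 1.2282·458.06 = 562.59 MPa
τ_max ≤ 698 MPa → acceptable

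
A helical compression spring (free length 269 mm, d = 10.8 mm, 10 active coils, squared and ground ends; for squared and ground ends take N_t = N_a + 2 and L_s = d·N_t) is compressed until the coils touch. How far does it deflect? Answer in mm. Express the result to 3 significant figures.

N_t = 12; L_s = 10.8·12 = 129.6 mm
δ_solid = L₀ − L_s = 269 − 129.6 = 139.4 mm

139 mm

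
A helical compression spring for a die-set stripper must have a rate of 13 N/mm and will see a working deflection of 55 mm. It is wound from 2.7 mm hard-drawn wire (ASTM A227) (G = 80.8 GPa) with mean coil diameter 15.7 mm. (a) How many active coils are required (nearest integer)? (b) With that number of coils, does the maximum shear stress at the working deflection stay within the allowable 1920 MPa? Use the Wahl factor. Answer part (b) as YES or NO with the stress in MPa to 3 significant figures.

N_a = Gd⁴/(8D³k) = (80.8×10³)(2.7⁴)/(8·15.7³·13) = 10.67 → N_a = 11
Actual rate k = Gd⁴/(8D³·11) = 12.609 N/mm
Working load F = kδ = 12.609·55 = 693.5 N
C = 15.7/2.7 = 5.8148; K_W = (4C−1)/(4C−4)+0.615/C = 1.2615
τ_max = K_W·8FD/(πd³) = 1.2615·1408.6 = 1777 MPa
τ_max ≤ 1920 MPa → acceptable

(a) 11 coils; (b) YES, τ_max = 1780 MPa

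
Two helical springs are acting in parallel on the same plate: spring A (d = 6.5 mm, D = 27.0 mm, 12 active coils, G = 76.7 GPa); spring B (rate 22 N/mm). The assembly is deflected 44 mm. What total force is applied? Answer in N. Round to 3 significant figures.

4160 N

k_A = Gd⁴/(8D³N_a) = (76.7×10³)(6.5⁴)/(8·27.0³·12) = 72.458 N/mm
Parallel: k_eq = 72.458 + 22 = 94.458 N/mm
F = k_eq·δ = 94.458·44 = 4156.2 N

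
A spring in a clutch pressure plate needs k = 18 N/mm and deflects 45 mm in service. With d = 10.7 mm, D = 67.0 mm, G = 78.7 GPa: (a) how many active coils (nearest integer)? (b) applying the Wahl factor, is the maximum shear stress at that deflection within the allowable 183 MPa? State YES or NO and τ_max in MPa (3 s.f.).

N_a = Gd⁴/(8D³k) = (78.7×10³)(10.7⁴)/(8·67.0³·18) = 23.82 → N_a = 24
Actual rate k = Gd⁴/(8D³·24) = 17.864 N/mm
Working load F = kδ = 17.864·45 = 803.89 N
C = 67.0/10.7 = 6.2617; K_W = (4C−1)/(4C−4)+0.615/C = 1.2408
τ_max = K_W·8FD/(πd³) = 1.2408·111.96 = 138.91 MPa
τ_max ≤ 183 MPa → acceptable

(a) 24 coils; (b) YES, τ_max = 139 MPa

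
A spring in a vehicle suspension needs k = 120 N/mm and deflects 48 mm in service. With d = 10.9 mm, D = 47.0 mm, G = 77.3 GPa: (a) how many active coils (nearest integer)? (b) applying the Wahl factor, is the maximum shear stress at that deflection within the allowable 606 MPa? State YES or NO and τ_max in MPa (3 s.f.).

(a) 11 coils; (b) NO, τ_max = 725 MPa

N_a = Gd⁴/(8D³k) = (77.3×10³)(10.9⁴)/(8·47.0³·120) = 10.95 → N_a = 11
Actual rate k = Gd⁴/(8D³·11) = 119.43 N/mm
Working load F = kδ = 119.43·48 = 5732.6 N
C = 47.0/10.9 = 4.3119; K_W = (4C−1)/(4C−4)+0.615/C = 1.3691
τ_max = K_W·8FD/(πd³) = 1.3691·529.8 = 725.33 MPa
τ_max > 606 MPa → exceeds allowable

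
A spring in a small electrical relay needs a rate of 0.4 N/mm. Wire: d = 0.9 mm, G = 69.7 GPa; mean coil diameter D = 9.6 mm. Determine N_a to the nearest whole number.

N_a = Gd⁴/(8D³k) = (69.7×10³ × 0.9⁴)/(8 × 9.6³ × 0.4)
    = 45730.2 / 2831.16 = 16.15 → 16 coils

16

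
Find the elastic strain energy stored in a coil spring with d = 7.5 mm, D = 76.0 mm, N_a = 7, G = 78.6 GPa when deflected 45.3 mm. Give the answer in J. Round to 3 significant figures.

k = Gd⁴/(8D³N_a) = (78.6×10³)(7.5⁴)/(8·76.0³·7) = 10.117 N/mm
U = ½kδ² = 0.5 × 10.117 × 45.3² = 10380 N·mm = 10.38 J

10.4 J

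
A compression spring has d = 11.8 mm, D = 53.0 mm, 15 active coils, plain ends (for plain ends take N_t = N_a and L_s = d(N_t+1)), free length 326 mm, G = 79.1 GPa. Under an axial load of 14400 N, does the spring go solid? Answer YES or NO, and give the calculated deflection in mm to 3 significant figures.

YES, δ = 168 mm

k = Gd⁴/(8D³N_a) = (79.1×10³)(11.8⁴)/(8·53.0³·15) = 85.841 N/mm
N_t = 15; L_s = 11.8·16 = 188.8 mm; δ_solid = L₀ − L_s = 326 − 188.8 = 137.2 mm
δ = F/k = 14400/85.841 = 167.75 mm
δ ≥ δ_solid → spring goes solid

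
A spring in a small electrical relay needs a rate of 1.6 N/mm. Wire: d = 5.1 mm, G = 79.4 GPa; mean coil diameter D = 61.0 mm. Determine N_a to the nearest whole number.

N_a = Gd⁴/(8D³k) = (79.4×10³ × 5.1⁴)/(8 × 61.0³ × 1.6)
    = 5.37157e+07 / 2.90536e+06 = 18.49 → 18 coils

18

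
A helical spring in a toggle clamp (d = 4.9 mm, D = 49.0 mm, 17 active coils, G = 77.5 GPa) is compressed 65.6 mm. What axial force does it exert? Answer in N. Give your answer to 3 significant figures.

k = Gd⁴/(8D³N_a) = (77.5×10³)(4.9⁴)/(8·49.0³·17) = 2.7923 N/mm
F = k·δ = 2.7923 × 65.6 = 183.17 N

183 N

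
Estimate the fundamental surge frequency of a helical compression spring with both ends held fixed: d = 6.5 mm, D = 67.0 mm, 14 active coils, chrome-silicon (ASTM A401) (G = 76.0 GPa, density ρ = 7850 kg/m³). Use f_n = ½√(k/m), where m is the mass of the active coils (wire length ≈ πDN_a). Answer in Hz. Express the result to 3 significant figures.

36.2 Hz

k = Gd⁴/(8D³N_a) = (76.0×10³)(6.5⁴)/(8·67.0³·14) = 4.0274 N/mm = 4027.4 N/m
Wire length L = πDN_a = π·67.0·14 = 2946.8 mm
m = ρ·(πd²/4)·L = 7850 × 33.183×10⁻⁶ m² × 2.9468 m = 0.76761 kg
f_n = ½√(k/m) = 0.5·√(4027.4/0.76761) = 0.5·√(5246.7) = 36.217 Hz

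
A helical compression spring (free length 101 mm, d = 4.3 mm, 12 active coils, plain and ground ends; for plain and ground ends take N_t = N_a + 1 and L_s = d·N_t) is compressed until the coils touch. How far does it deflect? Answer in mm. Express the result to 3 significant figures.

N_t = 13; L_s = 4.3·13 = 55.9 mm
δ_solid = L₀ − L_s = 101 − 55.9 = 45.1 mm

45.1 mm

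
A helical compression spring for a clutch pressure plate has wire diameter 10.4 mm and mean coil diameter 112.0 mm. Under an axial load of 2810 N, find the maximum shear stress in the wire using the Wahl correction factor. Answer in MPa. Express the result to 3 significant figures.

Spring index C = D/d = 112.0/10.4 = 10.7692
K_W = (4C−1)/(4C−4) + 0.615/C = 42.077/39.077 + 0.0571 = 1.1339
τ₀ = 8FD/(πd³) = 8·2810·112.0/(π·10.4³) = 2.51776e+06/3533.9 = 712.47 MPa
τ_max = K·τ₀ = 1.1339 × 712.47 = 807.85 MPa

808 MPa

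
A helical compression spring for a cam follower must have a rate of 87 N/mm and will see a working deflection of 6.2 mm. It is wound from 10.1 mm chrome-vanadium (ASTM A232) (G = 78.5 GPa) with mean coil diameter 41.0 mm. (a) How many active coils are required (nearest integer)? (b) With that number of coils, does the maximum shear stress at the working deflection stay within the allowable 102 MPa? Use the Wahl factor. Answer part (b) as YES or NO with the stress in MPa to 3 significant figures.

(a) 17 coils; (b) YES, τ_max = 76.5 MPa

N_a = Gd⁴/(8D³k) = (78.5×10³)(10.1⁴)/(8·41.0³·87) = 17.03 → N_a = 17
Actual rate k = Gd⁴/(8D³·17) = 87.149 N/mm
Working load F = kδ = 87.149·6.2 = 540.33 N
C = 41.0/10.1 = 4.0594; K_W = (4C−1)/(4C−4)+0.615/C = 1.3966
τ_max = K_W·8FD/(πd³) = 1.3966·54.754 = 76.472 MPa
τ_max ≤ 102 MPa → acceptable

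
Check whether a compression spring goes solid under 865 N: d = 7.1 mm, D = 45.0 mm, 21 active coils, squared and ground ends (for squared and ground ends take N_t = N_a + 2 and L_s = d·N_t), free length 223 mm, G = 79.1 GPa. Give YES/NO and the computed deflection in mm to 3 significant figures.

YES, δ = 65.9 mm

k = Gd⁴/(8D³N_a) = (79.1×10³)(7.1⁴)/(8·45.0³·21) = 13.13 N/mm
N_t = 23; L_s = 7.1·23 = 163.3 mm; δ_solid = L₀ − L_s = 223 − 163.3 = 59.7 mm
δ = F/k = 865/13.13 = 65.88 mm
δ ≥ δ_solid → spring goes solid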